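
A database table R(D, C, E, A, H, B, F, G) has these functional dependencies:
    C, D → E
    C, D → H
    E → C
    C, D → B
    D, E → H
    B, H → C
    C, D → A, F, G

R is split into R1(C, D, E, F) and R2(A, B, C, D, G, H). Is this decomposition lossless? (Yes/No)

R1 ∩ R2 = {C, D}; its closure under F is {A, B, C, D, E, F, G, H}.
Since R1 ⊆ {A, B, C, D, E, F, G, H}, the intersection is a superkey of R1; the decomposition is lossless.

Yes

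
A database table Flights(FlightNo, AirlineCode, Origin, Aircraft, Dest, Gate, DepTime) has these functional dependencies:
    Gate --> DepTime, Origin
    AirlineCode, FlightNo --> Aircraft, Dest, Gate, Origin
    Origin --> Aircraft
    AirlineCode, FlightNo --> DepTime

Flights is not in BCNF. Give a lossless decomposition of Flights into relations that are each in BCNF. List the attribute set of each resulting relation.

{Aircraft, Origin}; {AirlineCode, Dest, FlightNo, Gate}; {DepTime, Gate, Origin}

Candidate key of the original relation: {AirlineCode, FlightNo}.
Within {Aircraft, AirlineCode, DepTime, Dest, FlightNo, Gate, Origin}: {Gate}⁺ ∩ {Aircraft, AirlineCode, DepTime, Dest, FlightNo, Gate, Origin} = {Aircraft, DepTime, Gate, Origin}, not the whole set, so Gate --> Aircraft, DepTime, Origin violates BCNF; decompose into {Aircraft, DepTime, Gate, Origin} and {AirlineCode, Dest, FlightNo, Gate}.
Within {Aircraft, DepTime, Gate, Origin}: {Origin}⁺ ∩ {Aircraft, DepTime, Gate, Origin} = {Aircraft, Origin}, not the whole set, so Origin --> Aircraft violates BCNF; decompose into {Aircraft, Origin} and {DepTime, Gate, Origin}.
{Aircraft, Origin} has no BCNF violation.
{DepTime, Gate, Origin} has no BCNF violation.
{AirlineCode, Dest, FlightNo, Gate} has no BCNF violation.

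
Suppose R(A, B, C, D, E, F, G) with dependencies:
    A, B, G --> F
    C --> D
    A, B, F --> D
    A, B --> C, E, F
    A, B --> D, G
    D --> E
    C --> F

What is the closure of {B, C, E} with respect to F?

Start with {B, C, E}.
C --> D applies; add {D} → now {B, C, D, E}.
C --> F applies; add {F} → now {B, C, D, E, F}.
No further FD applies.

{B, C, D, E, F}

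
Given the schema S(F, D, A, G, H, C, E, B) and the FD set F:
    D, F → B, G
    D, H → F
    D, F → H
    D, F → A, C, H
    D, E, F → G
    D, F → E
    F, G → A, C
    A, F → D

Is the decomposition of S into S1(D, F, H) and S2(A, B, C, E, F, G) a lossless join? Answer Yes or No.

No

S1 ∩ S2 = {F}; its closure under F is {F}.
S1 ⊄ {F} and S2 ⊄ {F}, so the split is lossy.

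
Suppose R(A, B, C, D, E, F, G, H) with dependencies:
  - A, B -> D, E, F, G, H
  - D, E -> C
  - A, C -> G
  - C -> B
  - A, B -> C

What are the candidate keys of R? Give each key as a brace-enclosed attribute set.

No FD produces {A}, so it must be in every candidate key.
{A, B}⁺ = {A, B, C, D, E, F, G, H}, which is every attribute, so {A, B} is a candidate key.
{A, C}⁺ = {A, B, C, D, E, F, G, H}, which is every attribute, so {A, C} is a candidate key.
{A, D, E}⁺ = {A, B, C, D, E, F, G, H}, which is every attribute, so {A, D, E} is a candidate key.
Any other superkey properly contains one of these, so there are no further candidate keys.

{A, B}, {A, C}, {A, D, E}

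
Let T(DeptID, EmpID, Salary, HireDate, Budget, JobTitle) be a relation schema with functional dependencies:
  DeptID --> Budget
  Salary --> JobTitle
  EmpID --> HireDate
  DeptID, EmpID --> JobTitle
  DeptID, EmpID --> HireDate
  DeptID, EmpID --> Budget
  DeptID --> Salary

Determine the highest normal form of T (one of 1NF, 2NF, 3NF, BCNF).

Candidate key: {DeptID, EmpID}. Prime attributes: {DeptID, EmpID}.
For DeptID --> Budget we have {DeptID}⁺ = {Budget, DeptID, JobTitle, Salary}; {DeptID} is not a superkey, so BCNF fails.
DeptID --> Budget determines the non-prime attribute {Budget} from a non-superkey — 3NF is violated.
The proper key subset {DeptID} of {DeptID, EmpID} determines non-prime {Budget, JobTitle, Salary}, so the relation is not even in 2NF.

1NF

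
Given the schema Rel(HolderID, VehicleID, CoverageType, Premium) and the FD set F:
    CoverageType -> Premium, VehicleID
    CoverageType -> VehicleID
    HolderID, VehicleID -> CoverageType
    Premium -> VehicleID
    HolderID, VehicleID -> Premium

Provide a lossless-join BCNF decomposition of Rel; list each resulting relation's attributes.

Candidate keys of the original relation: {CoverageType, HolderID}, {HolderID, Premium}, {HolderID, VehicleID}.
In {CoverageType, HolderID, Premium, VehicleID}, {CoverageType} is not a superkey ({CoverageType}⁺ restricted to this set is {CoverageType, Premium, VehicleID}), so split on CoverageType -> Premium, VehicleID into {CoverageType, Premium, VehicleID} and {CoverageType, HolderID}.
In {CoverageType, Premium, VehicleID}, {Premium} is not a superkey ({Premium}⁺ restricted to this set is {Premium, VehicleID}), so split on Premium -> VehicleID into {Premium, VehicleID} and {CoverageType, Premium}.
{Premium, VehicleID}: every determinant is a superkey — BCNF.
{CoverageType, Premium}: every determinant is a superkey — BCNF.
{CoverageType, HolderID}: every determinant is a superkey — BCNF.

{CoverageType, HolderID}; {CoverageType, Premium}; {Premium, VehicleID}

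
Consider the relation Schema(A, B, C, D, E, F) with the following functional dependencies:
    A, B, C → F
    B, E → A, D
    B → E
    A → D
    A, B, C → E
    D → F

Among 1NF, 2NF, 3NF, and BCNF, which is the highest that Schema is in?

1NF

Candidate key: {B, C}. Prime attributes: {B, C}.
B, E → A, D: {B, E}⁺ = {A, B, D, E, F}, which is not all of the attributes, so the left side is not a superkey — BCNF is violated.
Because {A, D} are non-prime and the left side of B, E → A, D is not a superkey, the relation is not in 3NF.
The proper key subset {B} of {B, C} determines non-prime {A, D, E, F}, so the relation is not even in 2NF.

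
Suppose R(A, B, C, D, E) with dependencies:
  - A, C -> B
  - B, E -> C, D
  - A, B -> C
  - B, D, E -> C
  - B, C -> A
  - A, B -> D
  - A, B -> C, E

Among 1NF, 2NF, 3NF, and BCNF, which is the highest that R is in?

Candidate keys: {A, B}, {A, C}, {B, C}, {B, E}. Prime attributes: {A, B, C, E}.
Every FD has a superkey on the left, so the relation is in BCNF.

BCNF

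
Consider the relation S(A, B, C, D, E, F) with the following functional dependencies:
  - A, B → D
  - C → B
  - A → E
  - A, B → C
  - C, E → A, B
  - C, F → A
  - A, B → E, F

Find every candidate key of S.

{A, B} is a candidate key since {A, B}⁺ = {A, B, C, D, E, F} covers every attribute.
{A, C} is a candidate key since {A, C}⁺ = {A, B, C, D, E, F} covers every attribute.
{C, E} is a candidate key since {C, E}⁺ = {A, B, C, D, E, F} covers every attribute.
{C, F} is a candidate key since {C, F}⁺ = {A, B, C, D, E, F} covers every attribute.
No proper subset of any of these is a key, and no other minimal superkey exists.

{A, B}, {A, C}, {C, E}, {C, F}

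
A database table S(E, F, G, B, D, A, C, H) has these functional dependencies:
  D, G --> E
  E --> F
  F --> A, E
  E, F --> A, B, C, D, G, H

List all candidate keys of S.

{E} is a candidate key since {E}⁺ = {A, B, C, D, E, F, G, H} covers every attribute.
{F} is a candidate key since {F}⁺ = {A, B, C, D, E, F, G, H} covers every attribute.
{D, G} is a candidate key since {D, G}⁺ = {A, B, C, D, E, F, G, H} covers every attribute.
No proper subset of any of these is a key, and no other minimal superkey exists.

{D, G}, {E}, {F}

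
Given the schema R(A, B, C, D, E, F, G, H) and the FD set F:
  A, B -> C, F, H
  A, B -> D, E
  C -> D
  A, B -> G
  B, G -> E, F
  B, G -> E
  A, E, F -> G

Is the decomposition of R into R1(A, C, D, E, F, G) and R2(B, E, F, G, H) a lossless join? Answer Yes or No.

No

Common attributes: {E, F, G}; their closure is {E, F, G}.
The closure covers neither R1 nor R2 entirely; the join is not lossless.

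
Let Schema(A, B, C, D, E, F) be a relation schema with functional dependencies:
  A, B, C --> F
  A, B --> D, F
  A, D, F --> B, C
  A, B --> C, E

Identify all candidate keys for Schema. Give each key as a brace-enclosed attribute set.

{A} never appears on the right of any FD, so every key must include it.
{A, B} is a candidate key since {A, B}⁺ = {A, B, C, D, E, F} covers every attribute.
{A, D, F} is a candidate key since {A, D, F}⁺ = {A, B, C, D, E, F} covers every attribute.
These are minimal and exhaustive — every other superkey contains one of them.

{A, B}, {A, D, F}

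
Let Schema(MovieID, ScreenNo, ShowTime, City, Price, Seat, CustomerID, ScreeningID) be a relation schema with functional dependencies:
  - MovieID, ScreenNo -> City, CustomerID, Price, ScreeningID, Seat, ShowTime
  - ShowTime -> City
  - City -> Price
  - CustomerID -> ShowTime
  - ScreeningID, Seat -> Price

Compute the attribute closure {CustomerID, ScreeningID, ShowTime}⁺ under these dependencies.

{City, CustomerID, Price, ScreeningID, ShowTime}

Start with {CustomerID, ScreeningID, ShowTime}.
ShowTime -> City applies; add {City} → now {City, CustomerID, ScreeningID, ShowTime}.
City -> Price applies; add {Price} → now {City, CustomerID, Price, ScreeningID, ShowTime}.
No further FD applies.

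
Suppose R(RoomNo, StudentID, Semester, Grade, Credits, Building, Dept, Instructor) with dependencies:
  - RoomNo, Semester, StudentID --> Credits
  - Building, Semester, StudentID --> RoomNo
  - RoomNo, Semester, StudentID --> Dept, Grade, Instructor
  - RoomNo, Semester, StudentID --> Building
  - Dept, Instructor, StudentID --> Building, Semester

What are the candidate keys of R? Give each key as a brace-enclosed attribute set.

{StudentID} never appears on the right of any FD, so every key must include it.
{Building, Semester, StudentID}⁺ = {Building, Credits, Dept, Grade, Instructor, RoomNo, Semester, StudentID} — all of the relation — so {Building, Semester, StudentID} is a candidate key.
{Dept, Instructor, StudentID}⁺ = {Building, Credits, Dept, Grade, Instructor, RoomNo, Semester, StudentID} — all of the relation — so {Dept, Instructor, StudentID} is a candidate key.
{RoomNo, Semester, StudentID}⁺ = {Building, Credits, Dept, Grade, Instructor, RoomNo, Semester, StudentID} — all of the relation — so {RoomNo, Semester, StudentID} is a candidate key.
These are minimal and exhaustive — every other superkey contains one of them.

{Building, Semester, StudentID}, {Dept, Instructor, StudentID}, {RoomNo, Semester, StudentID}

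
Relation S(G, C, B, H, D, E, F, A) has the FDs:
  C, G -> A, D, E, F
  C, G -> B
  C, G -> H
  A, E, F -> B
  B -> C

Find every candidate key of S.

Attributes never on any right-hand side: {G} — every candidate key must contain it.
Closure of {B, G} is {A, B, C, D, E, F, G, H}, the whole schema; {B, G} is a candidate key.
Closure of {C, G} is {A, B, C, D, E, F, G, H}, the whole schema; {C, G} is a candidate key.
Closure of {A, E, F, G} is {A, B, C, D, E, F, G, H}, the whole schema; {A, E, F, G} is a candidate key.
These are minimal and exhaustive — every other superkey contains one of them.

{A, E, F, G}, {B, G}, {C, G}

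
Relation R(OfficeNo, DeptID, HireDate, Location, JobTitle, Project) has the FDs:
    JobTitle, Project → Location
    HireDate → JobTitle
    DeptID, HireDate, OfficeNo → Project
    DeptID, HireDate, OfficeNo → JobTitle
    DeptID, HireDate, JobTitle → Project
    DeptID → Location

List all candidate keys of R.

{DeptID, HireDate, OfficeNo} never appear on the right of any FD, so every key must include all of them.
{DeptID, HireDate, OfficeNo}⁺ = {DeptID, HireDate, JobTitle, Location, OfficeNo, Project} — all of the relation — so {DeptID, HireDate, OfficeNo} is a candidate key.
No other minimal set has full closure, so this is the only candidate key.

{DeptID, HireDate, OfficeNo}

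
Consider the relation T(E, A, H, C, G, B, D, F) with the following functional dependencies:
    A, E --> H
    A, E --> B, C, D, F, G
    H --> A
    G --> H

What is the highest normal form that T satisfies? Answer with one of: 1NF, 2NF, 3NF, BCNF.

3NF

Candidate keys: {A, E}, {E, G}, {E, H}. Prime attributes: {A, E, G, H}.
H --> A breaks BCNF: {H}⁺ = {A, H}, so {H} is not a superkey.
Since {A} ⊆ prime attributes and every other non-superkey FD also has a prime right side, the schema is in 3NF.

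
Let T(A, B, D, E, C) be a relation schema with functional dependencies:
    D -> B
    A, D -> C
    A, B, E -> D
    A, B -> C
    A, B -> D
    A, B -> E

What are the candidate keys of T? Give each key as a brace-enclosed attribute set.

{A, B}, {A, D}

{A} never appears on the right of any FD, so every key must include it.
{A, B}⁺ = {A, B, C, D, E} — all of the relation — so {A, B} is a candidate key.
{A, D}⁺ = {A, B, C, D, E} — all of the relation — so {A, D} is a candidate key.
These are minimal and exhaustive — every other superkey contains one of them.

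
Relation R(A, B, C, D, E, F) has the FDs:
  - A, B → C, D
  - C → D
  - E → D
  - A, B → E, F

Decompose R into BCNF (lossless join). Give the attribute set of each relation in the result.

Candidate key of the original relation: {A, B}.
Within {A, B, C, D, E, F}: {C}⁺ ∩ {A, B, C, D, E, F} = {C, D}, not the whole set, so C → D violates BCNF; decompose into {C, D} and {A, B, C, E, F}.
{C, D}: every determinant is a superkey — BCNF.
{A, B, C, E, F}: every determinant is a superkey — BCNF.

{A, B, C, E, F}; {C, D}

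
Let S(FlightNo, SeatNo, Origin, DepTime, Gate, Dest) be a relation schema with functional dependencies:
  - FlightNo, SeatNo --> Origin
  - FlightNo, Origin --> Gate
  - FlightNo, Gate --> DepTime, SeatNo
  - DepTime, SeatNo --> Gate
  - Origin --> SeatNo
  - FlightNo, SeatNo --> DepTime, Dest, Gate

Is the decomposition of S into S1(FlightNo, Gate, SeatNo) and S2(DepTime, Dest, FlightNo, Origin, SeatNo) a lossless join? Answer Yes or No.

The shared attributes are {FlightNo, SeatNo} and {FlightNo, SeatNo}⁺ = {DepTime, Dest, FlightNo, Gate, Origin, SeatNo}.
S1 is contained in that closure, so S1 ∩ S2 --> S1 holds and the join is lossless.

Yes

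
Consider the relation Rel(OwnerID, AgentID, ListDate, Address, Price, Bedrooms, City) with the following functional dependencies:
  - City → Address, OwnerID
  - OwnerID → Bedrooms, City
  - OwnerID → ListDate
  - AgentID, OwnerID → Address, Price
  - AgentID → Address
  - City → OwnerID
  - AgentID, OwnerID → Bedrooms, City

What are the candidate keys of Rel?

{AgentID, City}, {AgentID, OwnerID}

Attributes never on any right-hand side: {AgentID} — every candidate key must contain it.
{AgentID, City}⁺ = {Address, AgentID, Bedrooms, City, ListDate, OwnerID, Price}, which is every attribute, so {AgentID, City} is a candidate key.
{AgentID, OwnerID}⁺ = {Address, AgentID, Bedrooms, City, ListDate, OwnerID, Price}, which is every attribute, so {AgentID, OwnerID} is a candidate key.
No proper subset of any of these is a key, and no other minimal superkey exists.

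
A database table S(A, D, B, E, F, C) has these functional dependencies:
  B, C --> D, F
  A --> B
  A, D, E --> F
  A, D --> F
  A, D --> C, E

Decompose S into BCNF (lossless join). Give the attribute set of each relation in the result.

{A, B}; {A, C, E}; {B, C, D, F}

Candidate keys of the original relation: {A, C}, {A, D}.
{A, B, C, D, E, F}: {B, C} determines {B, C, D, F} here but is not a superkey — split on B, C --> D, F, giving {B, C, D, F} and {A, B, C, E}.
{B, C, D, F} is in BCNF.
{A, B, C, E}: {A} determines {A, B} here but is not a superkey — split on A --> B, giving {A, B} and {A, C, E}.
{A, B} is in BCNF.
{A, C, E} is in BCNF.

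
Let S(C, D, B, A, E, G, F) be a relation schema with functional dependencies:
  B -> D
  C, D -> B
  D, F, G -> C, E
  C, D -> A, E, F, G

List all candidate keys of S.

{B, C} is a candidate key since {B, C}⁺ = {A, B, C, D, E, F, G} covers every attribute.
{C, D} is a candidate key since {C, D}⁺ = {A, B, C, D, E, F, G} covers every attribute.
{B, F, G} is a candidate key since {B, F, G}⁺ = {A, B, C, D, E, F, G} covers every attribute.
{D, F, G} is a candidate key since {D, F, G}⁺ = {A, B, C, D, E, F, G} covers every attribute.
Any other superkey properly contains one of these, so there are no further candidate keys.

{B, C}, {B, F, G}, {C, D}, {D, F, G}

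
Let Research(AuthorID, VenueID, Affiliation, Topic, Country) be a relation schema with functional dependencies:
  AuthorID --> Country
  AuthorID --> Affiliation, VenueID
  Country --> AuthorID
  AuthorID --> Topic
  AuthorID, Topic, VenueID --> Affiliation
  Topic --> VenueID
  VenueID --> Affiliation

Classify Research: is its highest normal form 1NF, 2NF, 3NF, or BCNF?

2NF

Candidate keys: {AuthorID}, {Country}. Prime attributes: {AuthorID, Country}.
For Topic --> VenueID we have {Topic}⁺ = {Affiliation, Topic, VenueID}; {Topic} is not a superkey, so BCNF fails.
Topic --> VenueID has non-prime {VenueID} on the right and a non-superkey on the left, so 3NF fails.
Every candidate key is a single attribute, so no partial dependency is possible; 2NF holds.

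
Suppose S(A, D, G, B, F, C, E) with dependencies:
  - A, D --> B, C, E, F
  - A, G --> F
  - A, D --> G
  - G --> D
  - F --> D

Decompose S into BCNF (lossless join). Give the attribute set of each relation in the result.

{A, B, C, E, F, G}; {D, G}

Candidate keys of the original relation: {A, D}, {A, F}, {A, G}.
In {A, B, C, D, E, F, G}, {G} is not a superkey ({G}⁺ restricted to this set is {D, G}), so split on G --> D into {D, G} and {A, B, C, E, F, G}.
{D, G} has no BCNF violation.
{A, B, C, E, F, G} has no BCNF violation.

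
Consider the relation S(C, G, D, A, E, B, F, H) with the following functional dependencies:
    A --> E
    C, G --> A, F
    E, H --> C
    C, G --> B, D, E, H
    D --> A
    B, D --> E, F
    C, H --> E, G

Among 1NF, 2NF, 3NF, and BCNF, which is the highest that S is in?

2NF

Candidate keys: {A, H}, {C, G}, {C, H}, {D, H}, {E, H}. Prime attributes: {A, C, D, E, G, H}.
For A --> E we have {A}⁺ = {A, E}; {A} is not a superkey, so BCNF fails.
B, D --> E, F has non-prime {F} on the right and a non-superkey on the left, so 3NF fails.
No proper subset of a key has a non-prime attribute in its closure, so there is no partial dependency; 2NF holds.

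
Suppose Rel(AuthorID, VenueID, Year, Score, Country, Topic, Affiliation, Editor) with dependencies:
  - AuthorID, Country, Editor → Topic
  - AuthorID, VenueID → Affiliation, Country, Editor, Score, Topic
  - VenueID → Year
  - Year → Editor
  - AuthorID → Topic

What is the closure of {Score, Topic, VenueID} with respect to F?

{Editor, Score, Topic, VenueID, Year}

Start with {Score, Topic, VenueID}.
VenueID → Year applies; add {Year} → now {Score, Topic, VenueID, Year}.
Year → Editor applies; add {Editor} → now {Editor, Score, Topic, VenueID, Year}.
No further FD applies.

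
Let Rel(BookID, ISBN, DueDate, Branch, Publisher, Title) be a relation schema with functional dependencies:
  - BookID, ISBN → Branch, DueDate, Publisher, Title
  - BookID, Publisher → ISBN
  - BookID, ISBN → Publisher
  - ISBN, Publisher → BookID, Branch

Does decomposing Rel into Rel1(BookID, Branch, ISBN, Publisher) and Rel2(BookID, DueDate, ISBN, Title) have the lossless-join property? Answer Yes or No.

Rel1 ∩ Rel2 = {BookID, ISBN}; its closure under F is {BookID, Branch, DueDate, ISBN, Publisher, Title}.
Rel1 is contained in that closure, so Rel1 ∩ Rel2 → Rel1 holds and the join is lossless.

Yes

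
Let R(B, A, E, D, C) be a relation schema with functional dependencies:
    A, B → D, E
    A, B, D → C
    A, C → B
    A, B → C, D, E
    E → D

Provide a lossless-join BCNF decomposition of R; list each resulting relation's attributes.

{A, B, C, E}; {D, E}

Candidate keys of the original relation: {A, B}, {A, C}.
Within {A, B, C, D, E}: {E}⁺ ∩ {A, B, C, D, E} = {D, E}, not the whole set, so E → D violates BCNF; decompose into {D, E} and {A, B, C, E}.
{D, E}: every determinant is a superkey — BCNF.
{A, B, C, E}: every determinant is a superkey — BCNF.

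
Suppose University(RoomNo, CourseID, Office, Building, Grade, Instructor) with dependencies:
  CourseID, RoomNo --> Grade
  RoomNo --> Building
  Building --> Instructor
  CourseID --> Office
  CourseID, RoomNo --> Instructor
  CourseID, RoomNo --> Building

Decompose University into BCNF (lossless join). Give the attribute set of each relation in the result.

{Building, Instructor}; {Building, RoomNo}; {CourseID, Grade, RoomNo}; {CourseID, Office}

Candidate key of the original relation: {CourseID, RoomNo}.
Within {Building, CourseID, Grade, Instructor, Office, RoomNo}: {RoomNo}⁺ ∩ {Building, CourseID, Grade, Instructor, Office, RoomNo} = {Building, Instructor, RoomNo}, not the whole set, so RoomNo --> Building, Instructor violates BCNF; decompose into {Building, Instructor, RoomNo} and {CourseID, Grade, Office, RoomNo}.
Within {Building, Instructor, RoomNo}: {Building}⁺ ∩ {Building, Instructor, RoomNo} = {Building, Instructor}, not the whole set, so Building --> Instructor violates BCNF; decompose into {Building, Instructor} and {Building, RoomNo}.
{Building, Instructor} has no BCNF violation.
{Building, RoomNo} has no BCNF violation.
Within {CourseID, Grade, Office, RoomNo}: {CourseID}⁺ ∩ {CourseID, Grade, Office, RoomNo} = {CourseID, Office}, not the whole set, so CourseID --> Office violates BCNF; decompose into {CourseID, Office} and {CourseID, Grade, RoomNo}.
{CourseID, Office} has no BCNF violation.
{CourseID, Grade, RoomNo} has no BCNF violation.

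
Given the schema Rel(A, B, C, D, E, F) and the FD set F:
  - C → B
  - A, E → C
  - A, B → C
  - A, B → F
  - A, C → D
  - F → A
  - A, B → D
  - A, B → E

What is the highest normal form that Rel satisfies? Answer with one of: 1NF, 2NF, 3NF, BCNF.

3NF

Candidate keys: {A, B}, {A, C}, {A, E}, {B, F}, {C, F}, {E, F}. Prime attributes: {A, B, C, E, F}.
For C → B we have {C}⁺ = {B, C}; {C} is not a superkey, so BCNF fails.
But every attribute on its right side ({B}) is prime, and the same holds for every other non-superkey FD, so 3NF still holds.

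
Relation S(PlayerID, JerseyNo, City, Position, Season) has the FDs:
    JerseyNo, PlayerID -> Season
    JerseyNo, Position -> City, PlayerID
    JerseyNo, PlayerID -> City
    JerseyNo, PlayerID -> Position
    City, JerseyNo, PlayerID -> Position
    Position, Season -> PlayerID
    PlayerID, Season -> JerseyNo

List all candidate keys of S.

{JerseyNo, PlayerID}, {JerseyNo, Position}, {PlayerID, Season}, {Position, Season}

{JerseyNo, PlayerID}⁺ = {City, JerseyNo, PlayerID, Position, Season}, which is every attribute, so {JerseyNo, PlayerID} is a candidate key.
{JerseyNo, Position}⁺ = {City, JerseyNo, PlayerID, Position, Season}, which is every attribute, so {JerseyNo, Position} is a candidate key.
{PlayerID, Season}⁺ = {City, JerseyNo, PlayerID, Position, Season}, which is every attribute, so {PlayerID, Season} is a candidate key.
{Position, Season}⁺ = {City, JerseyNo, PlayerID, Position, Season}, which is every attribute, so {Position, Season} is a candidate key.
No proper subset of any of these is a key, and no other minimal superkey exists.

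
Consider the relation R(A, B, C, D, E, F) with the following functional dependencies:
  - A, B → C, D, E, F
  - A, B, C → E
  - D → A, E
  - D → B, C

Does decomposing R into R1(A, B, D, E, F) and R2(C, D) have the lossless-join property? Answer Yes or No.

The shared attributes are {D} and {D}⁺ = {A, B, C, D, E, F}.
Since R1 ⊆ {A, B, C, D, E, F}, the intersection is a superkey of R1; the decomposition is lossless.

Yes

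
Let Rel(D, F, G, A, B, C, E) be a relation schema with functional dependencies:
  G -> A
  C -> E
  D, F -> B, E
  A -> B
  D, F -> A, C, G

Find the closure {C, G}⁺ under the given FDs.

Start with {C, G}.
G -> A applies; add {A} → now {A, C, G}.
C -> E applies; add {E} → now {A, C, E, G}.
A -> B applies; add {B} → now {A, B, C, E, G}.
No further FD applies.

{A, B, C, E, G}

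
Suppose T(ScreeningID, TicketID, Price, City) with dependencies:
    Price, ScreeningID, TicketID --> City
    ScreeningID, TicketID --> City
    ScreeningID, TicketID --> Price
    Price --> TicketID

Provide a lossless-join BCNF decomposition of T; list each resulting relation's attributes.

Candidate keys of the original relation: {Price, ScreeningID}, {ScreeningID, TicketID}.
In {City, Price, ScreeningID, TicketID}, {Price} is not a superkey ({Price}⁺ restricted to this set is {Price, TicketID}), so split on Price --> TicketID into {Price, TicketID} and {City, Price, ScreeningID}.
{Price, TicketID}: every determinant is a superkey — BCNF.
{City, Price, ScreeningID}: every determinant is a superkey — BCNF.

{City, Price, ScreeningID}; {Price, TicketID}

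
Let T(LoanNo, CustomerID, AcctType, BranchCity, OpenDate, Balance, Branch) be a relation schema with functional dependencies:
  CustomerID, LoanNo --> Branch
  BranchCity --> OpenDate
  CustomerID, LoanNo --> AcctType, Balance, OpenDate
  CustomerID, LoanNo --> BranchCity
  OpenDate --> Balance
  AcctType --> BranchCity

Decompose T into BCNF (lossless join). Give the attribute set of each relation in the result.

Candidate key of the original relation: {CustomerID, LoanNo}.
{AcctType, Balance, Branch, BranchCity, CustomerID, LoanNo, OpenDate}: {BranchCity} determines {Balance, BranchCity, OpenDate} here but is not a superkey — split on BranchCity --> Balance, OpenDate, giving {Balance, BranchCity, OpenDate} and {AcctType, Branch, BranchCity, CustomerID, LoanNo}.
{Balance, BranchCity, OpenDate}: {OpenDate} determines {Balance, OpenDate} here but is not a superkey — split on OpenDate --> Balance, giving {Balance, OpenDate} and {BranchCity, OpenDate}.
{Balance, OpenDate} has no BCNF violation.
{BranchCity, OpenDate} has no BCNF violation.
{AcctType, Branch, BranchCity, CustomerID, LoanNo}: {AcctType} determines {AcctType, BranchCity} here but is not a superkey — split on AcctType --> BranchCity, giving {AcctType, BranchCity} and {AcctType, Branch, CustomerID, LoanNo}.
{AcctType, BranchCity} has no BCNF violation.
{AcctType, Branch, CustomerID, LoanNo} has no BCNF violation.

{AcctType, Branch, CustomerID, LoanNo}; {AcctType, BranchCity}; {Balance, OpenDate}; {BranchCity, OpenDate}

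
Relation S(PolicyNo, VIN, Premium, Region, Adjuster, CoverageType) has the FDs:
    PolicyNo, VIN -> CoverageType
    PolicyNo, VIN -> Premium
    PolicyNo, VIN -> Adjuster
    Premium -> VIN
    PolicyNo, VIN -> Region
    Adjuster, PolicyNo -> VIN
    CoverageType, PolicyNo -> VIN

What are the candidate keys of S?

{Adjuster, PolicyNo}, {CoverageType, PolicyNo}, {PolicyNo, Premium}, {PolicyNo, VIN}

No FD produces {PolicyNo}, so it must be in every candidate key.
{Adjuster, PolicyNo} is a candidate key since {Adjuster, PolicyNo}⁺ = {Adjuster, CoverageType, PolicyNo, Premium, Region, VIN} covers every attribute.
{CoverageType, PolicyNo} is a candidate key since {CoverageType, PolicyNo}⁺ = {Adjuster, CoverageType, PolicyNo, Premium, Region, VIN} covers every attribute.
{PolicyNo, Premium} is a candidate key since {PolicyNo, Premium}⁺ = {Adjuster, CoverageType, PolicyNo, Premium, Region, VIN} covers every attribute.
{PolicyNo, VIN} is a candidate key since {PolicyNo, VIN}⁺ = {Adjuster, CoverageType, PolicyNo, Premium, Region, VIN} covers every attribute.
No proper subset of any of these is a key, and no other minimal superkey exists.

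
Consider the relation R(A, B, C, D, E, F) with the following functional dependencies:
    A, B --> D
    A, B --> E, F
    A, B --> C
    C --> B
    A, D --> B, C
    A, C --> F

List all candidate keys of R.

{A} never appears on the right of any FD, so every key must include it.
Closure of {A, B} is {A, B, C, D, E, F}, the whole schema; {A, B} is a candidate key.
Closure of {A, C} is {A, B, C, D, E, F}, the whole schema; {A, C} is a candidate key.
Closure of {A, D} is {A, B, C, D, E, F}, the whole schema; {A, D} is a candidate key.
Any other superkey properly contains one of these, so there are no further candidate keys.

{A, B}, {A, C}, {A, D}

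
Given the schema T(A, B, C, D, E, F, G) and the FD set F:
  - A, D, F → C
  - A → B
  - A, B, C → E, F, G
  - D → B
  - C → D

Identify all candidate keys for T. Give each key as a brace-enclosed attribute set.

{A, C}, {A, D, F}

{A} never appears on the right of any FD, so every key must include it.
{A, C}⁺ = {A, B, C, D, E, F, G} — all of the relation — so {A, C} is a candidate key.
{A, D, F}⁺ = {A, B, C, D, E, F, G} — all of the relation — so {A, D, F} is a candidate key.
Any other superkey properly contains one of these, so there are no further candidate keys.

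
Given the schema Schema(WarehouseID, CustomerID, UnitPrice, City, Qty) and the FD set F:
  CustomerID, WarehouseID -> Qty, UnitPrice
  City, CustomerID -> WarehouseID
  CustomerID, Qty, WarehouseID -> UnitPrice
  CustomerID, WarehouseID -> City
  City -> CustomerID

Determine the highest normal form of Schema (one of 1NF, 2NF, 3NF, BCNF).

Candidate keys: {City}, {CustomerID, WarehouseID}. Prime attributes: {City, CustomerID, WarehouseID}.
The left-hand side of every FD is a superkey, so BCNF is satisfied.

BCNF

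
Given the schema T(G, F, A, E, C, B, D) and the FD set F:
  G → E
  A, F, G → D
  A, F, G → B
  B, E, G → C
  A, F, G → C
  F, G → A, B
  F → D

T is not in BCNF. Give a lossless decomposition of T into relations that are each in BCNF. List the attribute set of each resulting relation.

Candidate key of the original relation: {F, G}.
Within {A, B, C, D, E, F, G}: {G}⁺ ∩ {A, B, C, D, E, F, G} = {E, G}, not the whole set, so G → E violates BCNF; decompose into {E, G} and {A, B, C, D, F, G}.
{E, G} is in BCNF.
Within {A, B, C, D, F, G}: {F}⁺ ∩ {A, B, C, D, F, G} = {D, F}, not the whole set, so F → D violates BCNF; decompose into {D, F} and {A, B, C, F, G}.
{D, F} is in BCNF.
Within {A, B, C, F, G}: {B, G}⁺ ∩ {A, B, C, F, G} = {B, C, G}, not the whole set, so B, G → C violates BCNF; decompose into {B, C, G} and {A, B, F, G}.
{B, C, G} is in BCNF.
{A, B, F, G} is in BCNF.

{A, B, F, G}; {B, C, G}; {D, F}; {E, G}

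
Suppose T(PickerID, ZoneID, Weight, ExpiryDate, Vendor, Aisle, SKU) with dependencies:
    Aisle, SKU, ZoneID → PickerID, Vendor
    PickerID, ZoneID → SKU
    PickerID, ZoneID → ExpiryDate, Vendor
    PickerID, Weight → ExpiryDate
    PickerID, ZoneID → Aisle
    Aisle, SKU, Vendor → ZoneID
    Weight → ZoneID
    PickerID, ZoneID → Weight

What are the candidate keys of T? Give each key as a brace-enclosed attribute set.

{Aisle, SKU, Vendor}, {Aisle, SKU, Weight}, {Aisle, SKU, ZoneID}, {PickerID, Weight}, {PickerID, ZoneID}

{PickerID, Weight} is a candidate key since {PickerID, Weight}⁺ = {Aisle, ExpiryDate, PickerID, SKU, Vendor, Weight, ZoneID} covers every attribute.
{PickerID, ZoneID} is a candidate key since {PickerID, ZoneID}⁺ = {Aisle, ExpiryDate, PickerID, SKU, Vendor, Weight, ZoneID} covers every attribute.
{Aisle, SKU, Vendor} is a candidate key since {Aisle, SKU, Vendor}⁺ = {Aisle, ExpiryDate, PickerID, SKU, Vendor, Weight, ZoneID} covers every attribute.
{Aisle, SKU, Weight} is a candidate key since {Aisle, SKU, Weight}⁺ = {Aisle, ExpiryDate, PickerID, SKU, Vendor, Weight, ZoneID} covers every attribute.
{Aisle, SKU, ZoneID} is a candidate key since {Aisle, SKU, ZoneID}⁺ = {Aisle, ExpiryDate, PickerID, SKU, Vendor, Weight, ZoneID} covers every attribute.
No proper subset of any of these is a key, and no other minimal superkey exists.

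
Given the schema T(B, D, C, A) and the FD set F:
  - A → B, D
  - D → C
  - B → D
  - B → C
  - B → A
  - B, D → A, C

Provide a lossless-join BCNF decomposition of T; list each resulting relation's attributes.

Candidate keys of the original relation: {A}, {B}.
Within {A, B, C, D}: {D}⁺ ∩ {A, B, C, D} = {C, D}, not the whole set, so D → C violates BCNF; decompose into {C, D} and {A, B, D}.
{C, D} is in BCNF.
{A, B, D} is in BCNF.

{A, B, D}; {C, D}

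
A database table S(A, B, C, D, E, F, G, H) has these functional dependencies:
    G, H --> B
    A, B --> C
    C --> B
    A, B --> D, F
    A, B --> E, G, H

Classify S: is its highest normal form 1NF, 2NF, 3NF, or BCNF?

Candidate keys: {A, B}, {A, C}, {A, G, H}. Prime attributes: {A, B, C, G, H}.
G, H --> B breaks BCNF: {G, H}⁺ = {B, G, H}, so {G, H} is not a superkey.
Its right-hand attributes {B} are all prime, as are those of every other non-superkey FD — the relation is in 3NF.

3NF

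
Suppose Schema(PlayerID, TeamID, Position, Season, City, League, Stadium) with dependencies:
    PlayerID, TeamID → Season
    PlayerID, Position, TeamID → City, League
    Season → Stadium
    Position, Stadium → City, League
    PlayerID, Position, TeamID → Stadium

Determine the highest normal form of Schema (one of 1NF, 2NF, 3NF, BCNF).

Candidate key: {PlayerID, Position, TeamID}. Prime attributes: {PlayerID, Position, TeamID}.
For PlayerID, TeamID → Season we have {PlayerID, TeamID}⁺ = {PlayerID, Season, Stadium, TeamID}; {PlayerID, TeamID} is not a superkey, so BCNF fails.
PlayerID, TeamID → Season has non-prime {Season} on the right and a non-superkey on the left, so 3NF fails.
The proper key subset {PlayerID, TeamID} of {PlayerID, Position, TeamID} determines non-prime {Season, Stadium}, so the relation is not even in 2NF.

1NF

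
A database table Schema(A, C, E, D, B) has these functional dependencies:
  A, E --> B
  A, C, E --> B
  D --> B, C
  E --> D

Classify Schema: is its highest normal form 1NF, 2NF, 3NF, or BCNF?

Candidate key: {A, E}. Prime attributes: {A, E}.
D --> B, C breaks BCNF: {D}⁺ = {B, C, D}, so {D} is not a superkey.
D --> B, C determines the non-prime attributes {B, C} from a non-superkey — 3NF is violated.
Since {E} ⊂ {A, E} and {E}⁺ ⊇ {B, C, D} with {B, C, D} non-prime, there is a partial dependency; 2NF fails.

1NF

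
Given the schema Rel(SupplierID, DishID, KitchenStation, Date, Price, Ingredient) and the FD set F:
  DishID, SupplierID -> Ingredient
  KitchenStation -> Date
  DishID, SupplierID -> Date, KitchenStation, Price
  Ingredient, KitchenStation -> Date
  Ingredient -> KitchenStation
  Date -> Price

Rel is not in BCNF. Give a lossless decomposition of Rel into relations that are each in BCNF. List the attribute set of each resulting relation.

{Date, KitchenStation}; {Date, Price}; {DishID, Ingredient, SupplierID}; {Ingredient, KitchenStation}

Candidate key of the original relation: {DishID, SupplierID}.
Within {Date, DishID, Ingredient, KitchenStation, Price, SupplierID}: {KitchenStation}⁺ ∩ {Date, DishID, Ingredient, KitchenStation, Price, SupplierID} = {Date, KitchenStation, Price}, not the whole set, so KitchenStation -> Date, Price violates BCNF; decompose into {Date, KitchenStation, Price} and {DishID, Ingredient, KitchenStation, SupplierID}.
Within {Date, KitchenStation, Price}: {Date}⁺ ∩ {Date, KitchenStation, Price} = {Date, Price}, not the whole set, so Date -> Price violates BCNF; decompose into {Date, Price} and {Date, KitchenStation}.
{Date, Price}: every determinant is a superkey — BCNF.
{Date, KitchenStation}: every determinant is a superkey — BCNF.
Within {DishID, Ingredient, KitchenStation, SupplierID}: {Ingredient}⁺ ∩ {DishID, Ingredient, KitchenStation, SupplierID} = {Ingredient, KitchenStation}, not the whole set, so Ingredient -> KitchenStation violates BCNF; decompose into {Ingredient, KitchenStation} and {DishID, Ingredient, SupplierID}.
{Ingredient, KitchenStation}: every determinant is a superkey — BCNF.
{DishID, Ingredient, SupplierID}: every determinant is a superkey — BCNF.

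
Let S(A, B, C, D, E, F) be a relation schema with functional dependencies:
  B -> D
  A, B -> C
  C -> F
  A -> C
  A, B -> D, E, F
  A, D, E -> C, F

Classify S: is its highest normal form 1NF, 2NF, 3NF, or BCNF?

1NF

Candidate key: {A, B}. Prime attributes: {A, B}.
B -> D breaks BCNF: {B}⁺ = {B, D}, so {B} is not a superkey.
B -> D has non-prime {D} on the right and a non-superkey on the left, so 3NF fails.
Since {A} ⊂ {A, B} and {A}⁺ ⊇ {C, F} with {C, F} non-prime, there is a partial dependency; 2NF fails.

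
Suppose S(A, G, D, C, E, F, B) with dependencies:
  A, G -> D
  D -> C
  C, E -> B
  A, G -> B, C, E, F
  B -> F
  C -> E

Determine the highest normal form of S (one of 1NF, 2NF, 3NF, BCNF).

2NF

Candidate key: {A, G}. Prime attributes: {A, G}.
For D -> C we have {D}⁺ = {B, C, D, E, F}; {D} is not a superkey, so BCNF fails.
D -> C has non-prime {C} on the right and a non-superkey on the left, so 3NF fails.
Checking every proper subset of each key, none determines a non-prime attribute — 2NF is satisfied.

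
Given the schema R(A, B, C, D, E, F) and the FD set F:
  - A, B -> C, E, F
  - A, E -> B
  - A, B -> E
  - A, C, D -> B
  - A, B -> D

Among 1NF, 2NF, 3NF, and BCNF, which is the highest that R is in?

BCNF

Candidate keys: {A, B}, {A, C, D}, {A, E}. Prime attributes: {A, B, C, D, E}.
The left-hand side of every FD is a superkey, so BCNF is satisfied.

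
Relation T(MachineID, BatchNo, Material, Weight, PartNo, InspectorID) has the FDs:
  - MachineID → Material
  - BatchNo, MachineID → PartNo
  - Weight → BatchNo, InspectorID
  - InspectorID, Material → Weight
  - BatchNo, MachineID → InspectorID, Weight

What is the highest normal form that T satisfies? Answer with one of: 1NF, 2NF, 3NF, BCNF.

Candidate keys: {BatchNo, MachineID}, {InspectorID, MachineID}, {MachineID, Weight}. Prime attributes: {BatchNo, InspectorID, MachineID, Weight}.
For MachineID → Material we have {MachineID}⁺ = {MachineID, Material}; {MachineID} is not a superkey, so BCNF fails.
MachineID → Material determines the non-prime attribute {Material} from a non-superkey — 3NF is violated.
Since {MachineID} ⊂ {BatchNo, MachineID} and {MachineID}⁺ ⊇ {Material} with {Material} non-prime, there is a partial dependency; 2NF fails.

1NF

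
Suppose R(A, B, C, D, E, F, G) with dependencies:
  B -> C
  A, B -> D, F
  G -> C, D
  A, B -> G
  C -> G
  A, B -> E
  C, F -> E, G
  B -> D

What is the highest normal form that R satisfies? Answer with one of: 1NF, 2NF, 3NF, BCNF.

Candidate key: {A, B}. Prime attributes: {A, B}.
For B -> C we have {B}⁺ = {B, C, D, G}; {B} is not a superkey, so BCNF fails.
B -> C determines the non-prime attribute {C} from a non-superkey — 3NF is violated.
{B} is a proper subset of the key {A, B}, and {B}⁺ contains the non-prime attributes {C, D, G} — a partial dependency, so 2NF is violated.

1NF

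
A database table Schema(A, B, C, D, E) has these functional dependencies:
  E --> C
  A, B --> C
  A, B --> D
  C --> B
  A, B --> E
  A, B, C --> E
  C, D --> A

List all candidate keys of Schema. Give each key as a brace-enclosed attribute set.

{A, B}, {A, C}, {A, E}, {C, D}, {D, E}

{A, B} is a candidate key since {A, B}⁺ = {A, B, C, D, E} covers every attribute.
{A, C} is a candidate key since {A, C}⁺ = {A, B, C, D, E} covers every attribute.
{A, E} is a candidate key since {A, E}⁺ = {A, B, C, D, E} covers every attribute.
{C, D} is a candidate key since {C, D}⁺ = {A, B, C, D, E} covers every attribute.
{D, E} is a candidate key since {D, E}⁺ = {A, B, C, D, E} covers every attribute.
No proper subset of any of these is a key, and no other minimal superkey exists.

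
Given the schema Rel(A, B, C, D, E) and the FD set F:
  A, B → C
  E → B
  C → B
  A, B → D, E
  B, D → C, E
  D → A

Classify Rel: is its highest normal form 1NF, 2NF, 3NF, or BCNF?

Candidate keys: {A, B}, {A, C}, {A, E}, {B, D}, {C, D}, {D, E}. Prime attributes: {A, B, C, D, E}.
E → B breaks BCNF: {E}⁺ = {B, E}, so {E} is not a superkey.
But every attribute on its right side ({B}) is prime, and the same holds for every other non-superkey FD, so 3NF still holds.

3NF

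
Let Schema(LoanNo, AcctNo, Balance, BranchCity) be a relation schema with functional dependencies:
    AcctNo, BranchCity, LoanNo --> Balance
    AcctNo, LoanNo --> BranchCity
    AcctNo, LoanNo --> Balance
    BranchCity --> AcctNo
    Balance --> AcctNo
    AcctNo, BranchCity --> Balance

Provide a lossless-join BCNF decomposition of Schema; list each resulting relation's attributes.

{AcctNo, Balance}; {Balance, BranchCity}; {BranchCity, LoanNo}

Candidate keys of the original relation: {AcctNo, LoanNo}, {Balance, LoanNo}, {BranchCity, LoanNo}.
{AcctNo, Balance, BranchCity, LoanNo}: {BranchCity} determines {AcctNo, Balance, BranchCity} here but is not a superkey — split on BranchCity --> AcctNo, Balance, giving {AcctNo, Balance, BranchCity} and {BranchCity, LoanNo}.
{AcctNo, Balance, BranchCity}: {Balance} determines {AcctNo, Balance} here but is not a superkey — split on Balance --> AcctNo, giving {AcctNo, Balance} and {Balance, BranchCity}.
{AcctNo, Balance}: every determinant is a superkey — BCNF.
{Balance, BranchCity}: every determinant is a superkey — BCNF.
{BranchCity, LoanNo}: every determinant is a superkey — BCNF.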